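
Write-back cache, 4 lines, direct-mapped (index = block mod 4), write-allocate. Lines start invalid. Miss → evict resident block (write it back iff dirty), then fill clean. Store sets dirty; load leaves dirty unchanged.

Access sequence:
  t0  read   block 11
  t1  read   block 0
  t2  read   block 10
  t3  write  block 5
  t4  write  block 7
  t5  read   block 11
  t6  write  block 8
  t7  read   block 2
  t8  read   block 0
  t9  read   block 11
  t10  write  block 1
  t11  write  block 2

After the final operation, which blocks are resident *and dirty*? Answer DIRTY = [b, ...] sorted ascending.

DIRTY = [1, 2]

0: R B11 -> L3 miss  d=-]
1: R B0 -> L0 miss  d=-]
2: R B10 -> L2 miss  d=-]
3: W B5 -> L1 miss  d=D]
4: W B7 -> L3 miss  d=D]
5: R B11 -> L3 miss wb->B7  d=-]
6: W B8 -> L0 miss  d=D]
7: R B2 -> L2 miss  d=-]
8: R B0 -> L0 miss wb->B8  d=-]
9: R B11 -> L3 hit  d=-]
10: W B1 -> L1 miss wb->B5  d=D]
11: W B2 -> L2 hit  d=D]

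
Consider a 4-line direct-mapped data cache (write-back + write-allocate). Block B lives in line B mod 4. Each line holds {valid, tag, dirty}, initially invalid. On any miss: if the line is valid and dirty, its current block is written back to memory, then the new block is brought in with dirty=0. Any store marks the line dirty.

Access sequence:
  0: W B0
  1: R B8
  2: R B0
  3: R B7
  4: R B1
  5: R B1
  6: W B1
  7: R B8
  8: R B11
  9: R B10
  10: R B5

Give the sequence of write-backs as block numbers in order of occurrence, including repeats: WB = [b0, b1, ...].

  0 | W B0 → L0 miss [D]
  1 | R B8 → L0 miss wb→B0 [-]
  2 | R B0 → L0 miss [-]
  3 | R B7 → L3 miss [-]
  4 | R B1 → L1 miss [-]
  5 | R B1 → L1 hit [-]
  6 | W B1 → L1 hit [D]
  7 | R B8 → L0 miss [-]
  8 | R B11 → L3 miss [-]
  9 | R B10 → L2 miss [-]
  10 | R B5 → L1 miss wb→B1 [-]

WB = [0, 1]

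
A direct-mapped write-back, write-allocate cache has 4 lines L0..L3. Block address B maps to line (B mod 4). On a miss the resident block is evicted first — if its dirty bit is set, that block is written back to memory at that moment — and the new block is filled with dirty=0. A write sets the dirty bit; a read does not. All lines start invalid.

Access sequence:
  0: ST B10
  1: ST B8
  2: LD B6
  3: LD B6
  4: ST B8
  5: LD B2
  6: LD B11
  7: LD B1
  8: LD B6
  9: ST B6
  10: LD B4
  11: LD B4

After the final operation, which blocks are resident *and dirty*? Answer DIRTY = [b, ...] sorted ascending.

0: W B10 → L2 miss [D]
1: W B8 → L0 miss [D]
2: R B6 → L2 miss wb→B10 [-]
3: R B6 → L2 hit [-]
4: W B8 → L0 hit [D]
5: R B2 → L2 miss [-]
6: R B11 → L3 miss [-]
7: R B1 → L1 miss [-]
8: R B6 → L2 miss [-]
9: W B6 → L2 hit [D]
10: R B4 → L0 miss wb→B8 [-]
11: R B4 → L0 hit [-]

DIRTY = [6]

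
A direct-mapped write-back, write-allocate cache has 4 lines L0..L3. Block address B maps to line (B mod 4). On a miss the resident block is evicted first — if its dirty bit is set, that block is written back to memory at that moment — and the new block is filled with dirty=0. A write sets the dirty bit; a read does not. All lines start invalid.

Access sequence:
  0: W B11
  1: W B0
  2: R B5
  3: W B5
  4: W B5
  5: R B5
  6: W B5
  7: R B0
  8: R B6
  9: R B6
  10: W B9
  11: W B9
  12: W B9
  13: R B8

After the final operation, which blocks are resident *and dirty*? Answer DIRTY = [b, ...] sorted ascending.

0: W B11 -> L3 miss  d=D]
1: W B0 -> L0 miss  d=D]
2: R B5 -> L1 miss  d=-]
3: W B5 -> L1 hit  d=D]
4: W B5 -> L1 hit  d=D]
5: R B5 -> L1 hit  d=D]
6: W B5 -> L1 hit  d=D]
7: R B0 -> L0 hit  d=D]
8: R B6 -> L2 miss  d=-]
9: R B6 -> L2 hit  d=-]
10: W B9 -> L1 miss wb->B5  d=D]
11: W B9 -> L1 hit  d=D]
12: W B9 -> L1 hit  d=D]
13: R B8 -> L0 miss wb->B0  d=-]

DIRTY = [9, 11]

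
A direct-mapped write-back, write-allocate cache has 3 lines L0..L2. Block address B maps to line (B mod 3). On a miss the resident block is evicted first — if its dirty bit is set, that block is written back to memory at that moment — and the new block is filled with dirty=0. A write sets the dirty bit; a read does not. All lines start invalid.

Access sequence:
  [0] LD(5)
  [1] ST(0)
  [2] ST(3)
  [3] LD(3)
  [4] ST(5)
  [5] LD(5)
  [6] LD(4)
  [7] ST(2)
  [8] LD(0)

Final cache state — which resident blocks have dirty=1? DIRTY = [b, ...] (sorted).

DIRTY = [2]

0: R B5 → L2 miss [-]
1: W B0 → L0 miss [D]
2: W B3 → L0 miss wb→B0 [D]
3: R B3 → L0 hit [D]
4: W B5 → L2 hit [D]
5: R B5 → L2 hit [D]
6: R B4 → L1 miss [-]
7: W B2 → L2 miss wb→B5 [D]
8: R B0 → L0 miss wb→B3 [-]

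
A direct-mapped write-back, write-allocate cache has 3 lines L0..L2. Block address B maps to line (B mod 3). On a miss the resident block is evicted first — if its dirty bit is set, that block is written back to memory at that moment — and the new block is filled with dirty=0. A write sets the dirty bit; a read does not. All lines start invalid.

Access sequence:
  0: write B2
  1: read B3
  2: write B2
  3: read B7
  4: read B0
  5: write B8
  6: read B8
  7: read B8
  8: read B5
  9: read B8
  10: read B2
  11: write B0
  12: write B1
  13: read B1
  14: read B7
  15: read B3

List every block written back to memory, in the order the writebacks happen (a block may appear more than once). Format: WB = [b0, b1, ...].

  0 | W B2 → L2 miss [D]
  1 | R B3 → L0 miss [-]
  2 | W B2 → L2 hit [D]
  3 | R B7 → L1 miss [-]
  4 | R B0 → L0 miss [-]
  5 | W B8 → L2 miss wb→B2 [D]
  6 | R B8 → L2 hit [D]
  7 | R B8 → L2 hit [D]
  8 | R B5 → L2 miss wb→B8 [-]
  9 | R B8 → L2 miss [-]
  10 | R B2 → L2 miss [-]
  11 | W B0 → L0 hit [D]
  12 | W B1 → L1 miss [D]
  13 | R B1 → L1 hit [D]
  14 | R B7 → L1 miss wb→B1 [-]
  15 | R B3 → L0 miss wb→B0 [-]

WB = [2, 8, 1, 0]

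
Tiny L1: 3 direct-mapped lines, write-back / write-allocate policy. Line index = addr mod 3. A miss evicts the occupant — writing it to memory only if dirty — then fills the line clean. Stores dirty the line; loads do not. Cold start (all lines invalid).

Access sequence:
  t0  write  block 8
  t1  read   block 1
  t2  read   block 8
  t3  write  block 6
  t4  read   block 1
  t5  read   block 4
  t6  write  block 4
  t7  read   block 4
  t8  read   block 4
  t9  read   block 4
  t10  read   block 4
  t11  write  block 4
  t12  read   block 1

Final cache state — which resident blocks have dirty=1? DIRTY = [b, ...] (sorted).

DIRTY = [6, 8]

  0 | W B8 → L2 miss [D]
  1 | R B1 → L1 miss [-]
  2 | R B8 → L2 hit [D]
  3 | W B6 → L0 miss [D]
  4 | R B1 → L1 hit [-]
  5 | R B4 → L1 miss [-]
  6 | W B4 → L1 hit [D]
  7 | R B4 → L1 hit [D]
  8 | R B4 → L1 hit [D]
  9 | R B4 → L1 hit [D]
  10 | R B4 → L1 hit [D]
  11 | W B4 → L1 hit [D]
  12 | R B1 → L1 miss wb→B4 [-]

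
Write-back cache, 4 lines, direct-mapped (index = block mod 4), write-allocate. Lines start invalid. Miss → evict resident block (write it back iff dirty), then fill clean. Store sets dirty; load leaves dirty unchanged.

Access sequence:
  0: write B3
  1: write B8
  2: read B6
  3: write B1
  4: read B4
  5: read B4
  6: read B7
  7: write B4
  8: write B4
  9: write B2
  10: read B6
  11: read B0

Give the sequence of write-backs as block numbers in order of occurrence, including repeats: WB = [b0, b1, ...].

0: W B3 → L3 miss [D]
1: W B8 → L0 miss [D]
2: R B6 → L2 miss [-]
3: W B1 → L1 miss [D]
4: R B4 → L0 miss wb→B8 [-]
5: R B4 → L0 hit [-]
6: R B7 → L3 miss wb→B3 [-]
7: W B4 → L0 hit [D]
8: W B4 → L0 hit [D]
9: W B2 → L2 miss [D]
10: R B6 → L2 miss wb→B2 [-]
11: R B0 → L0 miss wb→B4 [-]

WB = [8, 3, 2, 4]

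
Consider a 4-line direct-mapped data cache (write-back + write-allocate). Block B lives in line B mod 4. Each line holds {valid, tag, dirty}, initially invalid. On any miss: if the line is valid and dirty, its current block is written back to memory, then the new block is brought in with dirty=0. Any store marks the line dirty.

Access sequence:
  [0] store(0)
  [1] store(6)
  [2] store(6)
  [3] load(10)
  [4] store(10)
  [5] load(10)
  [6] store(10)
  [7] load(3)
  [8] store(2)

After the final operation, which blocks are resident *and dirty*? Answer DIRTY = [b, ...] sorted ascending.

0: W B0 -> L0 miss  d=D]
1: W B6 -> L2 miss  d=D]
2: W B6 -> L2 hit  d=D]
3: R B10 -> L2 miss wb->B6  d=-]
4: W B10 -> L2 hit  d=D]
5: R B10 -> L2 hit  d=D]
6: W B10 -> L2 hit  d=D]
7: R B3 -> L3 miss  d=-]
8: W B2 -> L2 miss wb->B10  d=D]

DIRTY = [0, 2]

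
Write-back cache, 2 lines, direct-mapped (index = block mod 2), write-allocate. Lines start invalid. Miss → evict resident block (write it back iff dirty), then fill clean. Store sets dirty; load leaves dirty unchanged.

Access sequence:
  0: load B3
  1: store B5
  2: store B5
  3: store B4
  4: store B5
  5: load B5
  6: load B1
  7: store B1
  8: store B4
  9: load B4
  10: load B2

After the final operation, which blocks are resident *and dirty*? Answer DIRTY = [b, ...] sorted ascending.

  0 | R B3 → L1 miss [-]
  1 | W B5 → L1 miss [D]
  2 | W B5 → L1 hit [D]
  3 | W B4 → L0 miss [D]
  4 | W B5 → L1 hit [D]
  5 | R B5 → L1 hit [D]
  6 | R B1 → L1 miss wb→B5 [-]
  7 | W B1 → L1 hit [D]
  8 | W B4 → L0 hit [D]
  9 | R B4 → L0 hit [D]
  10 | R B2 → L0 miss wb→B4 [-]

DIRTY = [1]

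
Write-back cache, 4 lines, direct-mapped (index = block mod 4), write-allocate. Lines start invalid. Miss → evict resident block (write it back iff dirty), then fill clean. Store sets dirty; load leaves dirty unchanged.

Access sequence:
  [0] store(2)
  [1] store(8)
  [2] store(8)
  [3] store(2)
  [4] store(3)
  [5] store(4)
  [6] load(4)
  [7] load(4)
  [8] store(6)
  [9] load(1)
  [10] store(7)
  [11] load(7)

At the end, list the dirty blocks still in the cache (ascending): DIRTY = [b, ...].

  0 | W B2 → L2 miss [D]
  1 | W B8 → L0 miss [D]
  2 | W B8 → L0 hit [D]
  3 | W B2 → L2 hit [D]
  4 | W B3 → L3 miss [D]
  5 | W B4 → L0 miss wb→B8 [D]
  6 | R B4 → L0 hit [D]
  7 | R B4 → L0 hit [D]
  8 | W B6 → L2 miss wb→B2 [D]
  9 | R B1 → L1 miss [-]
  10 | W B7 → L3 miss wb→B3 [D]
  11 | R B7 → L3 hit [D]

DIRTY = [4, 6, 7]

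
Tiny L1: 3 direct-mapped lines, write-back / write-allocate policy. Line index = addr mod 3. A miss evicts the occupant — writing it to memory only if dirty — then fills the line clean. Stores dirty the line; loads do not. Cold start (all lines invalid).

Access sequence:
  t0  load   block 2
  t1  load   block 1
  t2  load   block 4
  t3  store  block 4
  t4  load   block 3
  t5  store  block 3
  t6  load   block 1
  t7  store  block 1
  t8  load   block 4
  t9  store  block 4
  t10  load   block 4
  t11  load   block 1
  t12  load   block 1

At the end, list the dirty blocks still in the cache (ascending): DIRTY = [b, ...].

0: R B2 -> L2 miss  d=-]
1: R B1 -> L1 miss  d=-]
2: R B4 -> L1 miss  d=-]
3: W B4 -> L1 hit  d=D]
4: R B3 -> L0 miss  d=-]
5: W B3 -> L0 hit  d=D]
6: R B1 -> L1 miss wb->B4  d=-]
7: W B1 -> L1 hit  d=D]
8: R B4 -> L1 miss wb->B1  d=-]
9: W B4 -> L1 hit  d=D]
10: R B4 -> L1 hit  d=D]
11: R B1 -> L1 miss wb->B4  d=-]
12: R B1 -> L1 hit  d=-]

DIRTY = [3]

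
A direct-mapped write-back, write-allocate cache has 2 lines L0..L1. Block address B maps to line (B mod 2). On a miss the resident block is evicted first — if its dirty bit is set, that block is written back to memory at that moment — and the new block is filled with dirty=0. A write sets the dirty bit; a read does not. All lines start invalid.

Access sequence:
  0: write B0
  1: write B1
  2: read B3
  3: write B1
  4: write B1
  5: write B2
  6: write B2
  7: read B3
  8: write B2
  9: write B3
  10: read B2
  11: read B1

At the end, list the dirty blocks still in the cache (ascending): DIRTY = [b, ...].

0: W B0 → L0 miss [D]
1: W B1 → L1 miss [D]
2: R B3 → L1 miss wb→B1 [-]
3: W B1 → L1 miss [D]
4: W B1 → L1 hit [D]
5: W B2 → L0 miss wb→B0 [D]
6: W B2 → L0 hit [D]
7: R B3 → L1 miss wb→B1 [-]
8: W B2 → L0 hit [D]
9: W B3 → L1 hit [D]
10: R B2 → L0 hit [D]
11: R B1 → L1 miss wb→B3 [-]

DIRTY = [2]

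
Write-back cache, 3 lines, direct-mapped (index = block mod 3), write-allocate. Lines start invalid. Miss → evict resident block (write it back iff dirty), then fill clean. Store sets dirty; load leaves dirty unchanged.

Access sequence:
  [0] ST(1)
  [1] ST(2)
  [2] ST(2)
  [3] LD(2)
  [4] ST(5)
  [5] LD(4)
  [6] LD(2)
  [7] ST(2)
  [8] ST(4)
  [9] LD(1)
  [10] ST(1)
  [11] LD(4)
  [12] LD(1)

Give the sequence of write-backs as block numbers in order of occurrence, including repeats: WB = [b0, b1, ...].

WB = [2, 1, 5, 4, 1]

0: W B1 → L1 miss [D]
1: W B2 → L2 miss [D]
2: W B2 → L2 hit [D]
3: R B2 → L2 hit [D]
4: W B5 → L2 miss wb→B2 [D]
5: R B4 → L1 miss wb→B1 [-]
6: R B2 → L2 miss wb→B5 [-]
7: W B2 → L2 hit [D]
8: W B4 → L1 hit [D]
9: R B1 → L1 miss wb→B4 [-]
10: W B1 → L1 hit [D]
11: R B4 → L1 miss wb→B1 [-]
12: R B1 → L1 miss [-]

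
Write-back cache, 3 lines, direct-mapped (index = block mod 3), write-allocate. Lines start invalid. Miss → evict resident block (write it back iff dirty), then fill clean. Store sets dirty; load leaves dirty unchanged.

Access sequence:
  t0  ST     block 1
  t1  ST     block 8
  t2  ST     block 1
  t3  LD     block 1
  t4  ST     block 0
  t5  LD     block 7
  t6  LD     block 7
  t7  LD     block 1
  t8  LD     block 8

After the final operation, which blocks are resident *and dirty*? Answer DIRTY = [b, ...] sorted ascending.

DIRTY = [0, 8]

0: W B1 -> L1 miss  d=D]
1: W B8 -> L2 miss  d=D]
2: W B1 -> L1 hit  d=D]
3: R B1 -> L1 hit  d=D]
4: W B0 -> L0 miss  d=D]
5: R B7 -> L1 miss wb->B1  d=-]
6: R B7 -> L1 hit  d=-]
7: R B1 -> L1 miss  d=-]
8: R B8 -> L2 hit  d=D]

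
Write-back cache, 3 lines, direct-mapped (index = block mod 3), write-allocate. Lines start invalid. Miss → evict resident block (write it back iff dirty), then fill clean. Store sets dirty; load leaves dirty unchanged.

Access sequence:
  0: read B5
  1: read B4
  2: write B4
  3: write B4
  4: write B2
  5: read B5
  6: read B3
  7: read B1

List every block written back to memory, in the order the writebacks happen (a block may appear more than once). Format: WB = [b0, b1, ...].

WB = [2, 4]

  0 | R B5 → L2 miss [-]
  1 | R B4 → L1 miss [-]
  2 | W B4 → L1 hit [D]
  3 | W B4 → L1 hit [D]
  4 | W B2 → L2 miss [D]
  5 | R B5 → L2 miss wb→B2 [-]
  6 | R B3 → L0 miss [-]
  7 | R B1 → L1 miss wb→B4 [-]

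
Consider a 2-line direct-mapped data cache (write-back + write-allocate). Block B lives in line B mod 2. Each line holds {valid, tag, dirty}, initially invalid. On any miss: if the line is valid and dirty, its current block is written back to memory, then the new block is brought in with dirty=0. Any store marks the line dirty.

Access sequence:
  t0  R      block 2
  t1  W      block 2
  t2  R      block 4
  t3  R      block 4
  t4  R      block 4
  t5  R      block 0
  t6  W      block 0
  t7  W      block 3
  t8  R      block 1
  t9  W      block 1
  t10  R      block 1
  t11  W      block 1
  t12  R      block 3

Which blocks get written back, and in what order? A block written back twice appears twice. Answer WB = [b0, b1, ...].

  0 | R B2 → L0 miss [-]
  1 | W B2 → L0 hit [D]
  2 | R B4 → L0 miss wb→B2 [-]
  3 | R B4 → L0 hit [-]
  4 | R B4 → L0 hit [-]
  5 | R B0 → L0 miss [-]
  6 | W B0 → L0 hit [D]
  7 | W B3 → L1 miss [D]
  8 | R B1 → L1 miss wb→B3 [-]
  9 | W B1 → L1 hit [D]
  10 | R B1 → L1 hit [D]
  11 | W B1 → L1 hit [D]
  12 | R B3 → L1 miss wb→B1 [-]

WB = [2, 3, 1]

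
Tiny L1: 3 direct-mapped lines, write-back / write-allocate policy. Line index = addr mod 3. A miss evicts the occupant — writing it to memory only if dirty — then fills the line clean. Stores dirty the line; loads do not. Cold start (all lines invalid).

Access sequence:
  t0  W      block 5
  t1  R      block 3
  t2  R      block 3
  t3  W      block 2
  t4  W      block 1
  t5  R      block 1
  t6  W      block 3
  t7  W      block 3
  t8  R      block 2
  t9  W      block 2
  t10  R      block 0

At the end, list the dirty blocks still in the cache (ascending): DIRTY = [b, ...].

0: W B5 -> L2 miss  d=D]
1: R B3 -> L0 miss  d=-]
2: R B3 -> L0 hit  d=-]
3: W B2 -> L2 miss wb->B5  d=D]
4: W B1 -> L1 miss  d=D]
5: R B1 -> L1 hit  d=D]
6: W B3 -> L0 hit  d=D]
7: W B3 -> L0 hit  d=D]
8: R B2 -> L2 hit  d=D]
9: W B2 -> L2 hit  d=D]
10: R B0 -> L0 miss wb->B3  d=-]

DIRTY = [1, 2]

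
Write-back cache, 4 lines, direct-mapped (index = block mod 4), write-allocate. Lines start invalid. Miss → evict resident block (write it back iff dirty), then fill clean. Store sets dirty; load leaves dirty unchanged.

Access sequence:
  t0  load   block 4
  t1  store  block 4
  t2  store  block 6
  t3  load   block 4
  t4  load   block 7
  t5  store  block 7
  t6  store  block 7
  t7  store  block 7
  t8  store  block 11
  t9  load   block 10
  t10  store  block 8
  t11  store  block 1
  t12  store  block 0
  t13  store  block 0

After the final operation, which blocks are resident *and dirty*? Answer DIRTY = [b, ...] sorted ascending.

0: R B4 → L0 miss [-]
1: W B4 → L0 hit [D]
2: W B6 → L2 miss [D]
3: R B4 → L0 hit [D]
4: R B7 → L3 miss [-]
5: W B7 → L3 hit [D]
6: W B7 → L3 hit [D]
7: W B7 → L3 hit [D]
8: W B11 → L3 miss wb→B7 [D]
9: R B10 → L2 miss wb→B6 [-]
10: W B8 → L0 miss wb→B4 [D]
11: W B1 → L1 miss [D]
12: W B0 → L0 miss wb→B8 [D]
13: W B0 → L0 hit [D]

DIRTY = [0, 1, 11]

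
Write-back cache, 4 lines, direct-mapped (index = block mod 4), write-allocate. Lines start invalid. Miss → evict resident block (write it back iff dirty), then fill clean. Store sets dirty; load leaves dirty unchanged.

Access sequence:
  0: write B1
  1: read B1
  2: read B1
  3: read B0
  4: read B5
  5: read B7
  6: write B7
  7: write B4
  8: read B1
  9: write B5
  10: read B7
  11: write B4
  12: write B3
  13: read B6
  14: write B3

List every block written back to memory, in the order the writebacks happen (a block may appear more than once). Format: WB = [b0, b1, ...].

WB = [1, 7]

0: W B1 → L1 miss [D]
1: R B1 → L1 hit [D]
2: R B1 → L1 hit [D]
3: R B0 → L0 miss [-]
4: R B5 → L1 miss wb→B1 [-]
5: R B7 → L3 miss [-]
6: W B7 → L3 hit [D]
7: W B4 → L0 miss [D]
8: R B1 → L1 miss [-]
9: W B5 → L1 miss [D]
10: R B7 → L3 hit [D]
11: W B4 → L0 hit [D]
12: W B3 → L3 miss wb→B7 [D]
13: R B6 → L2 miss [-]
14: W B3 → L3 hit [D]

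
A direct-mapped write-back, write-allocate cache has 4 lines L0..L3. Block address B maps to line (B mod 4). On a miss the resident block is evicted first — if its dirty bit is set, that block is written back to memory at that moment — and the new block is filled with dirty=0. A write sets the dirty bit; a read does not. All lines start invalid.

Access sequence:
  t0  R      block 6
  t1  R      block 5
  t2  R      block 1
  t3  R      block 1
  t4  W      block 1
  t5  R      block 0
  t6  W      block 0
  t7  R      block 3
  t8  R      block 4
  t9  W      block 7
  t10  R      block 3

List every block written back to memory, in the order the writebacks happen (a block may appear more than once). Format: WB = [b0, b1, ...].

0: R B6 -> L2 miss  d=-]
1: R B5 -> L1 miss  d=-]
2: R B1 -> L1 miss  d=-]
3: R B1 -> L1 hit  d=-]
4: W B1 -> L1 hit  d=D]
5: R B0 -> L0 miss  d=-]
6: W B0 -> L0 hit  d=D]
7: R B3 -> L3 miss  d=-]
8: R B4 -> L0 miss wb->B0  d=-]
9: W B7 -> L3 miss  d=D]
10: R B3 -> L3 miss wb->B7  d=-]

WB = [0, 7]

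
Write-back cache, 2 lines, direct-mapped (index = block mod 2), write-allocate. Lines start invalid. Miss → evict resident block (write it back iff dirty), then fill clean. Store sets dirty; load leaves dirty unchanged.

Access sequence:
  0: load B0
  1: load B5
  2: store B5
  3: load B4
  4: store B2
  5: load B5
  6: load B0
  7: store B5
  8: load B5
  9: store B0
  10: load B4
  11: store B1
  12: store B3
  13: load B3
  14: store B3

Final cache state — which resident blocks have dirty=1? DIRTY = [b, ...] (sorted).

0: R B0 -> L0 miss  d=-]
1: R B5 -> L1 miss  d=-]
2: W B5 -> L1 hit  d=D]
3: R B4 -> L0 miss  d=-]
4: W B2 -> L0 miss  d=D]
5: R B5 -> L1 hit  d=D]
6: R B0 -> L0 miss wb->B2  d=-]
7: W B5 -> L1 hit  d=D]
8: R B5 -> L1 hit  d=D]
9: W B0 -> L0 hit  d=D]
10: R B4 -> L0 miss wb->B0  d=-]
11: W B1 -> L1 miss wb->B5  d=D]
12: W B3 -> L1 miss wb->B1  d=D]
13: R B3 -> L1 hit  d=D]
14: W B3 -> L1 hit  d=D]

DIRTY = [3]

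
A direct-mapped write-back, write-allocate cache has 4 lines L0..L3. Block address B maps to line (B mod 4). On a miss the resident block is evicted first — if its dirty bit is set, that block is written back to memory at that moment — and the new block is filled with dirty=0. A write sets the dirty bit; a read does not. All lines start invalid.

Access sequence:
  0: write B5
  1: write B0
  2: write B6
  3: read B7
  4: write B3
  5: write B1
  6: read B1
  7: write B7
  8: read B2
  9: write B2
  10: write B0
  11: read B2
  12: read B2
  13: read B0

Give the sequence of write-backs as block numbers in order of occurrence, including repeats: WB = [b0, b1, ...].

WB = [5, 3, 6]

0: W B5 → L1 miss [D]
1: W B0 → L0 miss [D]
2: W B6 → L2 miss [D]
3: R B7 → L3 miss [-]
4: W B3 → L3 miss [D]
5: W B1 → L1 miss wb→B5 [D]
6: R B1 → L1 hit [D]
7: W B7 → L3 miss wb→B3 [D]
8: R B2 → L2 miss wb→B6 [-]
9: W B2 → L2 hit [D]
10: W B0 → L0 hit [D]
11: R B2 → L2 hit [D]
12: R B2 → L2 hit [D]
13: R B0 → L0 hit [D]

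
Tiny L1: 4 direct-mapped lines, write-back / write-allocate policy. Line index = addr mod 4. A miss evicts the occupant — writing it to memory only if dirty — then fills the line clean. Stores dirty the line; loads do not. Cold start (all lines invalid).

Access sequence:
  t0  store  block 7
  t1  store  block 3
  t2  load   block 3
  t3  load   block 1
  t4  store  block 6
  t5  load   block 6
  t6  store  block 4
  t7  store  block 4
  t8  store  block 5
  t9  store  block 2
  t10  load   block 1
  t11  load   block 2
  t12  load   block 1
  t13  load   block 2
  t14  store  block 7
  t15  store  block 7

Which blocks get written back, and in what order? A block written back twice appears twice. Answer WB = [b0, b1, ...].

  0 | W B7 → L3 miss [D]
  1 | W B3 → L3 miss wb→B7 [D]
  2 | R B3 → L3 hit [D]
  3 | R B1 → L1 miss [-]
  4 | W B6 → L2 miss [D]
  5 | R B6 → L2 hit [D]
  6 | W B4 → L0 miss [D]
  7 | W B4 → L0 hit [D]
  8 | W B5 → L1 miss [D]
  9 | W B2 → L2 miss wb→B6 [D]
  10 | R B1 → L1 miss wb→B5 [-]
  11 | R B2 → L2 hit [D]
  12 | R B1 → L1 hit [-]
  13 | R B2 → L2 hit [D]
  14 | W B7 → L3 miss wb→B3 [D]
  15 | W B7 → L3 hit [D]

WB = [7, 6, 5, 3]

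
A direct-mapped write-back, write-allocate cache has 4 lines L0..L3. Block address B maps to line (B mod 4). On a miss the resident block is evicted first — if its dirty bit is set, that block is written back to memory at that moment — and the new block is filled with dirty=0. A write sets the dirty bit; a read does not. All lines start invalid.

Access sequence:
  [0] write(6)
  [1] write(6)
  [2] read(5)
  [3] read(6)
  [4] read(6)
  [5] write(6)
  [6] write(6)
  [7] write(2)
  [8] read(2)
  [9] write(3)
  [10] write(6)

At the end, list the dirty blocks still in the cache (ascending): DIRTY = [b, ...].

  0 | W B6 → L2 miss [D]
  1 | W B6 → L2 hit [D]
  2 | R B5 → L1 miss [-]
  3 | R B6 → L2 hit [D]
  4 | R B6 → L2 hit [D]
  5 | W B6 → L2 hit [D]
  6 | W B6 → L2 hit [D]
  7 | W B2 → L2 miss wb→B6 [D]
  8 | R B2 → L2 hit [D]
  9 | W B3 → L3 miss [D]
  10 | W B6 → L2 miss wb→B2 [D]

DIRTY = [3, 6]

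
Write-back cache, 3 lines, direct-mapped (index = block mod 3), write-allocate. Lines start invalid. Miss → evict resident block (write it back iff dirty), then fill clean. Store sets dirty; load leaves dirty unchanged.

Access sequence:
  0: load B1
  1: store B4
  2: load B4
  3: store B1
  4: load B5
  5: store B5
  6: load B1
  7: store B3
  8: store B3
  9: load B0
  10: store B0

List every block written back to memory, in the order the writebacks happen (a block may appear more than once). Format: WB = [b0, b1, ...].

WB = [4, 3]

0: R B1 → L1 miss [-]
1: W B4 → L1 miss [D]
2: R B4 → L1 hit [D]
3: W B1 → L1 miss wb→B4 [D]
4: R B5 → L2 miss [-]
5: W B5 → L2 hit [D]
6: R B1 → L1 hit [D]
7: W B3 → L0 miss [D]
8: W B3 → L0 hit [D]
9: R B0 → L0 miss wb→B3 [-]
10: W B0 → L0 hit [D]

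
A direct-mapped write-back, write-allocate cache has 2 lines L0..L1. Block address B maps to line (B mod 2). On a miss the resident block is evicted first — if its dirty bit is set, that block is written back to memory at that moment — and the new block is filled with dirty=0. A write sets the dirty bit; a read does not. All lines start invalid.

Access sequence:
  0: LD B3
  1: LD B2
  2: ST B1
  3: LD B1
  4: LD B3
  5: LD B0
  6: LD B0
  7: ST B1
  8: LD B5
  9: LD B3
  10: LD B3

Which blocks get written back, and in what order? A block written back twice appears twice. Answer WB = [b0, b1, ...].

0: R B3 → L1 miss [-]
1: R B2 → L0 miss [-]
2: W B1 → L1 miss [D]
3: R B1 → L1 hit [D]
4: R B3 → L1 miss wb→B1 [-]
5: R B0 → L0 miss [-]
6: R B0 → L0 hit [-]
7: W B1 → L1 miss [D]
8: R B5 → L1 miss wb→B1 [-]
9: R B3 → L1 miss [-]
10: R B3 → L1 hit [-]

WB = [1, 1]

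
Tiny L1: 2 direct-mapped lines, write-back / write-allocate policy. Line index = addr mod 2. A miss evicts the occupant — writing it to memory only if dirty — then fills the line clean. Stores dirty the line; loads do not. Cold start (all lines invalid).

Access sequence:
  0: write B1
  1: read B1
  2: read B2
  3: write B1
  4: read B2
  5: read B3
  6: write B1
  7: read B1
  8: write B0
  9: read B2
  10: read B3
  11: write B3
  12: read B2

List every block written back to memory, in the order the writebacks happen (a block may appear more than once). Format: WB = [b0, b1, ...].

WB = [1, 0, 1]

0: W B1 → L1 miss [D]
1: R B1 → L1 hit [D]
2: R B2 → L0 miss [-]
3: W B1 → L1 hit [D]
4: R B2 → L0 hit [-]
5: R B3 → L1 miss wb→B1 [-]
6: W B1 → L1 miss [D]
7: R B1 → L1 hit [D]
8: W B0 → L0 miss [D]
9: R B2 → L0 miss wb→B0 [-]
10: R B3 → L1 miss wb→B1 [-]
11: W B3 → L1 hit [D]
12: R B2 → L0 hit [-]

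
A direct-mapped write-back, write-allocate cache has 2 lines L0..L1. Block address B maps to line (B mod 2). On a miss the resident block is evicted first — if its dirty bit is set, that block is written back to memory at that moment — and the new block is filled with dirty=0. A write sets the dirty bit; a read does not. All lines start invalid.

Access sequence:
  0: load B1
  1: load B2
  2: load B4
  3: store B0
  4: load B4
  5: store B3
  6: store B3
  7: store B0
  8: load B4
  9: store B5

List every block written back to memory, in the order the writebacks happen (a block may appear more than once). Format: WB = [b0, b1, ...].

WB = [0, 0, 3]

  0 | R B1 → L1 miss [-]
  1 | R B2 → L0 miss [-]
  2 | R B4 → L0 miss [-]
  3 | W B0 → L0 miss [D]
  4 | R B4 → L0 miss wb→B0 [-]
  5 | W B3 → L1 miss [D]
  6 | W B3 → L1 hit [D]
  7 | W B0 → L0 miss [D]
  8 | R B4 → L0 miss wb→B0 [-]
  9 | W B5 → L1 miss wb→B3 [D]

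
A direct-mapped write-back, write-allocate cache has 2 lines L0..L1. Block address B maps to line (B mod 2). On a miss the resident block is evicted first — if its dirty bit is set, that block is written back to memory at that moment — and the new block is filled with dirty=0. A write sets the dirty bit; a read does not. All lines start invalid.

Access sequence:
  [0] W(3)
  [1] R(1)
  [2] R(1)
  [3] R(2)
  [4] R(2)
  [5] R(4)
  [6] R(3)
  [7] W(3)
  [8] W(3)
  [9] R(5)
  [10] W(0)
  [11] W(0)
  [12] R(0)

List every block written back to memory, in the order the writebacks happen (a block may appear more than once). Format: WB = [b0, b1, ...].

  0 | W B3 → L1 miss [D]
  1 | R B1 → L1 miss wb→B3 [-]
  2 | R B1 → L1 hit [-]
  3 | R B2 → L0 miss [-]
  4 | R B2 → L0 hit [-]
  5 | R B4 → L0 miss [-]
  6 | R B3 → L1 miss [-]
  7 | W B3 → L1 hit [D]
  8 | W B3 → L1 hit [D]
  9 | R B5 → L1 miss wb→B3 [-]
  10 | W B0 → L0 miss [D]
  11 | W B0 → L0 hit [D]
  12 | R B0 → L0 hit [D]

WB = [3, 3]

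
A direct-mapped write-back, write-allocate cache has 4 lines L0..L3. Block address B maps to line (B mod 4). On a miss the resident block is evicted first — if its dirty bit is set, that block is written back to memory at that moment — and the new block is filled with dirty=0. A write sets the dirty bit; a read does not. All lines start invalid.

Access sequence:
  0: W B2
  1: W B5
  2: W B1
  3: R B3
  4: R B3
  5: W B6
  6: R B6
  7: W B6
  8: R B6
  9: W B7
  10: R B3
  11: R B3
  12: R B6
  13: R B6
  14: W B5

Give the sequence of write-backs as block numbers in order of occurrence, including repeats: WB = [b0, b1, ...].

0: W B2 -> L2 miss  d=D]
1: W B5 -> L1 miss  d=D]
2: W B1 -> L1 miss wb->B5  d=D]
3: R B3 -> L3 miss  d=-]
4: R B3 -> L3 hit  d=-]
5: W B6 -> L2 miss wb->B2  d=D]
6: R B6 -> L2 hit  d=D]
7: W B6 -> L2 hit  d=D]
8: R B6 -> L2 hit  d=D]
9: W B7 -> L3 miss  d=D]
10: R B3 -> L3 miss wb->B7  d=-]
11: R B3 -> L3 hit  d=-]
12: R B6 -> L2 hit  d=D]
13: R B6 -> L2 hit  d=D]
14: W B5 -> L1 miss wb->B1  d=D]

WB = [5, 2, 7, 1]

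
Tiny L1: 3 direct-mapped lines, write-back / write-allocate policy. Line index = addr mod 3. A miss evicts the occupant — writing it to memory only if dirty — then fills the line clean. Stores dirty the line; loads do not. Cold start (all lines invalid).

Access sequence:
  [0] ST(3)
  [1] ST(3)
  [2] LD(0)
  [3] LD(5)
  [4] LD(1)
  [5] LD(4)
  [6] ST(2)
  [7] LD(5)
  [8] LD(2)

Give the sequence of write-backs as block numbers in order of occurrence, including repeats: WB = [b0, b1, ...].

0: W B3 → L0 miss [D]
1: W B3 → L0 hit [D]
2: R B0 → L0 miss wb→B3 [-]
3: R B5 → L2 miss [-]
4: R B1 → L1 miss [-]
5: R B4 → L1 miss [-]
6: W B2 → L2 miss [D]
7: R B5 → L2 miss wb→B2 [-]
8: R B2 → L2 miss [-]

WB = [3, 2]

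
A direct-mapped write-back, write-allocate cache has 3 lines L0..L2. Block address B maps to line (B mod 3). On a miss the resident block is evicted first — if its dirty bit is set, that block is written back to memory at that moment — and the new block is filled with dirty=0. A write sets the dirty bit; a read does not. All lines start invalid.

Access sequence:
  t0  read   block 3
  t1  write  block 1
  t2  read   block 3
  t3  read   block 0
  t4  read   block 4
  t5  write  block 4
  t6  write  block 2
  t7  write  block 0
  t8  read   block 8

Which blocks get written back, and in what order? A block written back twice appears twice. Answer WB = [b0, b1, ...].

0: R B3 → L0 miss [-]
1: W B1 → L1 miss [D]
2: R B3 → L0 hit [-]
3: R B0 → L0 miss [-]
4: R B4 → L1 miss wb→B1 [-]
5: W B4 → L1 hit [D]
6: W B2 → L2 miss [D]
7: W B0 → L0 hit [D]
8: R B8 → L2 miss wb→B2 [-]

WB = [1, 2]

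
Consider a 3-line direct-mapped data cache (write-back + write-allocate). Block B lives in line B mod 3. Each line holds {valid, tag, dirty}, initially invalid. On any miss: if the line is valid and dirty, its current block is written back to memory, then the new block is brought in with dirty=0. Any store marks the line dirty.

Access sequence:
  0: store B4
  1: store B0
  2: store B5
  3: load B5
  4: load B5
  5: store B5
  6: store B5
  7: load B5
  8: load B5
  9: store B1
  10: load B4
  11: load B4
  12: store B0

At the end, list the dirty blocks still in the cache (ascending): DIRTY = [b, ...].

  0 | W B4 → L1 miss [D]
  1 | W B0 → L0 miss [D]
  2 | W B5 → L2 miss [D]
  3 | R B5 → L2 hit [D]
  4 | R B5 → L2 hit [D]
  5 | W B5 → L2 hit [D]
  6 | W B5 → L2 hit [D]
  7 | R B5 → L2 hit [D]
  8 | R B5 → L2 hit [D]
  9 | W B1 → L1 miss wb→B4 [D]
  10 | R B4 → L1 miss wb→B1 [-]
  11 | R B4 → L1 hit [-]
  12 | W B0 → L0 hit [D]

DIRTY = [0, 5]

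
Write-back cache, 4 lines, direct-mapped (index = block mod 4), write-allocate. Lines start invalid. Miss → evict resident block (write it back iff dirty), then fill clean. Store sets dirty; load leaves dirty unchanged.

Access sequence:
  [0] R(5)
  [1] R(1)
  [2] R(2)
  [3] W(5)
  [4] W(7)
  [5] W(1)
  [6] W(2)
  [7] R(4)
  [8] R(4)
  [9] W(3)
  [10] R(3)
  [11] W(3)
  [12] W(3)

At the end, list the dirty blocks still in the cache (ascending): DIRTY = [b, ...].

DIRTY = [1, 2, 3]

0: R B5 -> L1 miss  d=-]
1: R B1 -> L1 miss  d=-]
2: R B2 -> L2 miss  d=-]
3: W B5 -> L1 miss  d=D]
4: W B7 -> L3 miss  d=D]
5: W B1 -> L1 miss wb->B5  d=D]
6: W B2 -> L2 hit  d=D]
7: R B4 -> L0 miss  d=-]
8: R B4 -> L0 hit  d=-]
9: W B3 -> L3 miss wb->B7  d=D]
10: R B3 -> L3 hit  d=D]
11: W B3 -> L3 hit  d=D]
12: W B3 -> L3 hit  d=D]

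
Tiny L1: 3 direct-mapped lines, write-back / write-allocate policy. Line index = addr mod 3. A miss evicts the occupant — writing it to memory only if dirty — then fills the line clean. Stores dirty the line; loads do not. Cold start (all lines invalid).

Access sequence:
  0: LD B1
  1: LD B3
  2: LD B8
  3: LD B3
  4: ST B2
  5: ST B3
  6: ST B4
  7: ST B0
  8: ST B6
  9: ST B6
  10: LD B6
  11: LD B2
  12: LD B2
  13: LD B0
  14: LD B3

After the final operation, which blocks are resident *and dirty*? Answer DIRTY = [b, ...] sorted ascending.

DIRTY = [2, 4]

0: R B1 -> L1 miss  d=-]
1: R B3 -> L0 miss  d=-]
2: R B8 -> L2 miss  d=-]
3: R B3 -> L0 hit  d=-]
4: W B2 -> L2 miss  d=D]
5: W B3 -> L0 hit  d=D]
6: W B4 -> L1 miss  d=D]
7: W B0 -> L0 miss wb->B3  d=D]
8: W B6 -> L0 miss wb->B0  d=D]
9: W B6 -> L0 hit  d=D]
10: R B6 -> L0 hit  d=D]
11: R B2 -> L2 hit  d=D]
12: R B2 -> L2 hit  d=D]
13: R B0 -> L0 miss wb->B6  d=-]
14: R B3 -> L0 miss  d=-]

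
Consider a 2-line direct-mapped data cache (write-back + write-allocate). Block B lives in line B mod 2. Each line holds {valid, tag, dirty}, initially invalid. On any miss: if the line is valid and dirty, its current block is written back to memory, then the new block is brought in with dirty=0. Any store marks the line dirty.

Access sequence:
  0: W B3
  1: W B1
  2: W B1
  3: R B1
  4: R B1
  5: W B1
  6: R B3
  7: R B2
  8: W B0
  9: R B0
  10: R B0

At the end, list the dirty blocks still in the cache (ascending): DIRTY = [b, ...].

  0 | W B3 → L1 miss [D]
  1 | W B1 → L1 miss wb→B3 [D]
  2 | W B1 → L1 hit [D]
  3 | R B1 → L1 hit [D]
  4 | R B1 → L1 hit [D]
  5 | W B1 → L1 hit [D]
  6 | R B3 → L1 miss wb→B1 [-]
  7 | R B2 → L0 miss [-]
  8 | W B0 → L0 miss [D]
  9 | R B0 → L0 hit [D]
  10 | R B0 → L0 hit [D]

DIRTY = [0]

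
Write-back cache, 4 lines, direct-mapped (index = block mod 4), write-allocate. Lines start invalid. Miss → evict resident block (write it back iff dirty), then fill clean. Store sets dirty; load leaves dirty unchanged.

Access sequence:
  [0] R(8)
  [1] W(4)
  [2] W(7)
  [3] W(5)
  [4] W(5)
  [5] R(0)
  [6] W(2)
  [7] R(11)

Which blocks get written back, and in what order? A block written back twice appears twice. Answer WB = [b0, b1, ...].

0: R B8 -> L0 miss  d=-]
1: W B4 -> L0 miss  d=D]
2: W B7 -> L3 miss  d=D]
3: W B5 -> L1 miss  d=D]
4: W B5 -> L1 hit  d=D]
5: R B0 -> L0 miss wb->B4  d=-]
6: W B2 -> L2 miss  d=D]
7: R B11 -> L3 miss wb->B7  d=-]

WB = [4, 7]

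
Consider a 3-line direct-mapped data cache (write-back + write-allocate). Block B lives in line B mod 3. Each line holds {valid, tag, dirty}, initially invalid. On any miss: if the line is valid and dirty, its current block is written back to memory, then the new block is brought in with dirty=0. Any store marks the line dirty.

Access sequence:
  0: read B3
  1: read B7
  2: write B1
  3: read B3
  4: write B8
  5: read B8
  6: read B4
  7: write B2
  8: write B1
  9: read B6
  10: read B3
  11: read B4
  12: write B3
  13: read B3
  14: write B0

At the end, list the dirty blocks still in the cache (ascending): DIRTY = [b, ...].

DIRTY = [0, 2]

0: R B3 -> L0 miss  d=-]
1: R B7 -> L1 miss  d=-]
2: W B1 -> L1 miss  d=D]
3: R B3 -> L0 hit  d=-]
4: W B8 -> L2 miss  d=D]
5: R B8 -> L2 hit  d=D]
6: R B4 -> L1 miss wb->B1  d=-]
7: W B2 -> L2 miss wb->B8  d=D]
8: W B1 -> L1 miss  d=D]
9: R B6 -> L0 miss  d=-]
10: R B3 -> L0 miss  d=-]
11: R B4 -> L1 miss wb->B1  d=-]
12: W B3 -> L0 hit  d=D]
13: R B3 -> L0 hit  d=D]
14: W B0 -> L0 miss wb->B3  d=D]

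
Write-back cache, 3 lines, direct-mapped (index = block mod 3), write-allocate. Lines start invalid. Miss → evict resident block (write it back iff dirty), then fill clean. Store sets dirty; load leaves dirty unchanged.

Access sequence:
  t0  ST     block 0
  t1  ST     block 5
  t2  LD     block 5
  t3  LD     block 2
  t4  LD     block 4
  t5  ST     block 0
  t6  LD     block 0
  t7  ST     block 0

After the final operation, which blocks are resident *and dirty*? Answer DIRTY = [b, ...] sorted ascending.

DIRTY = [0]

0: W B0 -> L0 miss  d=D]
1: W B5 -> L2 miss  d=D]
2: R B5 -> L2 hit  d=D]
3: R B2 -> L2 miss wb->B5  d=-]
4: R B4 -> L1 miss  d=-]
5: W B0 -> L0 hit  d=D]
6: R B0 -> L0 hit  d=D]
7: W B0 -> L0 hit  d=D]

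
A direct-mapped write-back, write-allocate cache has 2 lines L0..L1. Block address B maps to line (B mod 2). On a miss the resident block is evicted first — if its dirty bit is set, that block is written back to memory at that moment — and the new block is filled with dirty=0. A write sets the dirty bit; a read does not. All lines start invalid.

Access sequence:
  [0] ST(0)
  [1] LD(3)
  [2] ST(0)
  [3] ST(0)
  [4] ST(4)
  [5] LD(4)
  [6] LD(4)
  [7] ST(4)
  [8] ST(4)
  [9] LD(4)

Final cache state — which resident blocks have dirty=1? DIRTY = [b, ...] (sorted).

0: W B0 -> L0 miss  d=D]
1: R B3 -> L1 miss  d=-]
2: W B0 -> L0 hit  d=D]
3: W B0 -> L0 hit  d=D]
4: W B4 -> L0 miss wb->B0  d=D]
5: R B4 -> L0 hit  d=D]
6: R B4 -> L0 hit  d=D]
7: W B4 -> L0 hit  d=D]
8: W B4 -> L0 hit  d=D]
9: R B4 -> L0 hit  d=D]

DIRTY = [4]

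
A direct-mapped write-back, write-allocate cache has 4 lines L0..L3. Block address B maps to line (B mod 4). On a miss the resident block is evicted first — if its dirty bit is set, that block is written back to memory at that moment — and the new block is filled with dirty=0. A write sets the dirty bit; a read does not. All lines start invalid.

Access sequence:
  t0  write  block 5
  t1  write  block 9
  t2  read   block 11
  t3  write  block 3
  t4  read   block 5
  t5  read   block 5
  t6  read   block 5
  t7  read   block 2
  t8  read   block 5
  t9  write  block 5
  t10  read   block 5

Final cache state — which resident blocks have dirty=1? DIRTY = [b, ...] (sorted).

DIRTY = [3, 5]

  0 | W B5 → L1 miss [D]
  1 | W B9 → L1 miss wb→B5 [D]
  2 | R B11 → L3 miss [-]
  3 | W B3 → L3 miss [D]
  4 | R B5 → L1 miss wb→B9 [-]
  5 | R B5 → L1 hit [-]
  6 | R B5 → L1 hit [-]
  7 | R B2 → L2 miss [-]
  8 | R B5 → L1 hit [-]
  9 | W B5 → L1 hit [D]
  10 | R B5 → L1 hit [D]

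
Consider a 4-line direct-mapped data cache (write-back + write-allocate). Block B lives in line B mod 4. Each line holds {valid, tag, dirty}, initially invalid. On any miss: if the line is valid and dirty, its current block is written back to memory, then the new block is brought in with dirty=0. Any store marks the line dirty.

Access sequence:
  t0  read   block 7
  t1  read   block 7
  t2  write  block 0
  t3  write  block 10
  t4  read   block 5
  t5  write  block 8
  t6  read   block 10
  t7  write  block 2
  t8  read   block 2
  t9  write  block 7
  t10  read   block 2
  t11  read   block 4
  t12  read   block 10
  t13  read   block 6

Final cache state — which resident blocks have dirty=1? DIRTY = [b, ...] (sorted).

0: R B7 -> L3 miss  d=-]
1: R B7 -> L3 hit  d=-]
2: W B0 -> L0 miss  d=D]
3: W B10 -> L2 miss  d=D]
4: R B5 -> L1 miss  d=-]
5: W B8 -> L0 miss wb->B0  d=D]
6: R B10 -> L2 hit  d=D]
7: W B2 -> L2 miss wb->B10  d=D]
8: R B2 -> L2 hit  d=D]
9: W B7 -> L3 hit  d=D]
10: R B2 -> L2 hit  d=D]
11: R B4 -> L0 miss wb->B8  d=-]
12: R B10 -> L2 miss wb->B2  d=-]
13: R B6 -> L2 miss  d=-]

DIRTY = [7]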